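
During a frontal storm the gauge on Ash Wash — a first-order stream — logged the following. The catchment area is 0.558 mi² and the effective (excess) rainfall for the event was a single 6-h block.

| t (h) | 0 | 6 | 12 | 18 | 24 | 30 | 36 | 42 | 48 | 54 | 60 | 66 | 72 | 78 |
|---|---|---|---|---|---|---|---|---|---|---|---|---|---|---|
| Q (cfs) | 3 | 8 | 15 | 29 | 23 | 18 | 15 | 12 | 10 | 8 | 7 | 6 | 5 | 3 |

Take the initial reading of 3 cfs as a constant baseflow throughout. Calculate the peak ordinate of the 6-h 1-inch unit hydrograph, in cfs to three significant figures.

Direct runoff: 0.0, 5.0, 12.0, 26.0, 20.0, 15.0, 12.0, 9.0, 7.0, 5.0, 4.0, 3.0, 2.0, 0.0 cfs; ΣQ_DR = 120.0 cfs, peak = 26.0 cfs.
Runoff depth d = ΣQ_DR·Δt / A = 120.0 × 21600 / (0.558 mi²) = 1.999 in.
The 1-inch UH is the DRH scaled by (1 in)/d, so U_p = 26.0 × 1/1.999 = 13.0 cfs.

U_p ≈ 13.0 cfs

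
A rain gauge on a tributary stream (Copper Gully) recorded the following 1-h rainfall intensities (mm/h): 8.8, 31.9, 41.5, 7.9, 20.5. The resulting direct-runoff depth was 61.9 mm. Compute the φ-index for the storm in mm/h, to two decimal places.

φ ≈ 10.67 mm/h

Only the 3 blocks with intensity above φ contribute runoff: 31.9, 41.5, 20.5 mm/h.
Σ(I−φ)·Δt = d  ⇒  (31.9+41.5+20.5 − 3φ)·1 = 61.9
φ = (93.90 − 61.9/1) / 3 = 10.67 mm/h.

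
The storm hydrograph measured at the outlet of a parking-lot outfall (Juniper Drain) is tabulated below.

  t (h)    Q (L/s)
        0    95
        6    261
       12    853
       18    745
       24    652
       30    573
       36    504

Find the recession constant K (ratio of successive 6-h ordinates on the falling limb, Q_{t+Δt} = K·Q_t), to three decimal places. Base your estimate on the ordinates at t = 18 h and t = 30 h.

K ≈ 0.877

Using the recession-limb readings at t = 18 h and t = 30 h: Q falls from 745 to 573 L/s over 2 intervals.
K = (Q₂/Q₁)^(1/2) = (573/745)^(1/2) = 0.877.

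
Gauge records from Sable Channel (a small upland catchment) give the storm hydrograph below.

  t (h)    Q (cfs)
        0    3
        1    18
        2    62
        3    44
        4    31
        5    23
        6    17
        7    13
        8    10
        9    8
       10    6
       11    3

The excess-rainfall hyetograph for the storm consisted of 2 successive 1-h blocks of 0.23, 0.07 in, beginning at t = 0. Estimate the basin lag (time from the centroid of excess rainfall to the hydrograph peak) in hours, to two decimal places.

Centroid of excess rainfall: t_c = Σ P_i·t̄_i / ΣP_i = 0.7333 h (block centres at 0.5, 1.5 h).
Hydrograph peak occurs at t = 2 h, so basin lag t_L = 2 − 0.7333 = 1.27 h.

t_L ≈ 1.27 h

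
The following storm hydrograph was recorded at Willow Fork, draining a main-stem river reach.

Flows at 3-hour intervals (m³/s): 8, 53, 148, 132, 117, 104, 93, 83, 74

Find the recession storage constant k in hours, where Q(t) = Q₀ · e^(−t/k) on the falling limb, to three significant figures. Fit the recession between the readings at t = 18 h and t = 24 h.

k ≈ 26.3 h

On the falling limb, Q drops from 93 to 74 m³/s between t = 18 h and t = 24 h (Δt = 6 h).
k = −Δt / ln(Q₂/Q₁) = −6 / ln(74/93) = 26.3 h.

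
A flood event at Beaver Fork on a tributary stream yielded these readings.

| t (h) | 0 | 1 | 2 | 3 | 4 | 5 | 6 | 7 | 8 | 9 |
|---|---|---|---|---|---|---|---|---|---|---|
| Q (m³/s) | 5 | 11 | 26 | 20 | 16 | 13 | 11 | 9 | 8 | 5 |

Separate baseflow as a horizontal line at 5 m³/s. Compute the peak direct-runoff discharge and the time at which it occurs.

Subtracting baseflow gives direct-runoff ordinates: 0.0, 6.0, 21.0, 15.0, 11.0, 8.0, 6.0, 4.0, 3.0, 0.0 m³/s.
The maximum is 21.0 m³/s, occurring at the reading for t = 2 h.

Q_p = 21.0 m³/s at t = 2 h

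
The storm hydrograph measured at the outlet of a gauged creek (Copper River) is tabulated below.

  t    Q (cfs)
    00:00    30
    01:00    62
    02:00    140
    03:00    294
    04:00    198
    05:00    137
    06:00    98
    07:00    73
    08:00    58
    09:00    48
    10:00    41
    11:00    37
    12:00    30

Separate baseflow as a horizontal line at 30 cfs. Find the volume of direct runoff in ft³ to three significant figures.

Direct-runoff ordinates (Q − Q_b): 0.0, 32.0, 110.0, 264.0, 168.0, 107.0, 68.0, 43.0, 28.0, 18.0, 11.0, 7.0, 0.0 cfs.
ΣQ_DR = 856.0 cfs.
With Δt = 1 h = 3600 s, V = ΣQ_DR · Δt = 856.0 × 3600 = 3.08 × 10^6 ft³.

V ≈ 3.08 × 10^6 ft³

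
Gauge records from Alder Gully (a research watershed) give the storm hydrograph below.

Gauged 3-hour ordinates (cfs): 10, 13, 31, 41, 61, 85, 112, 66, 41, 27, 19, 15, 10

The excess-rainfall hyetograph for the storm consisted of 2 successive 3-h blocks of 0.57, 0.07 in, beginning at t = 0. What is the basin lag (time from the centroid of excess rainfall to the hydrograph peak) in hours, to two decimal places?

Centroid of excess rainfall: t_c = Σ P_i·t̄_i / ΣP_i = 1.8281 h (block centres at 1.5, 4.5 h).
Hydrograph peak occurs at t = 18 h, so basin lag t_L = 18 − 1.8281 = 16.17 h.

t_L ≈ 16.17 h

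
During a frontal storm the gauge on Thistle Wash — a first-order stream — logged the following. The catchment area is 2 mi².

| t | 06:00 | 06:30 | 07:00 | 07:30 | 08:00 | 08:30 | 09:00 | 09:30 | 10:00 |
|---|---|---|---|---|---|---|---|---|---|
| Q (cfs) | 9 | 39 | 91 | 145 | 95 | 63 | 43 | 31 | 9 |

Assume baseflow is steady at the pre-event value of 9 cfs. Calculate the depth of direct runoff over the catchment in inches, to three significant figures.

Direct runoff: 0.0, 30.0, 82.0, 136.0, 86.0, 54.0, 34.0, 22.0, 0.0 cfs; ΣQ_DR = 444.0 cfs.
V = ΣQ_DR · Δt = 444.0 × 1800 s = 7.992 × 10^5 ft³.
Over A = 2 mi², depth = V / A = 0.172 in.

d ≈ 0.172 in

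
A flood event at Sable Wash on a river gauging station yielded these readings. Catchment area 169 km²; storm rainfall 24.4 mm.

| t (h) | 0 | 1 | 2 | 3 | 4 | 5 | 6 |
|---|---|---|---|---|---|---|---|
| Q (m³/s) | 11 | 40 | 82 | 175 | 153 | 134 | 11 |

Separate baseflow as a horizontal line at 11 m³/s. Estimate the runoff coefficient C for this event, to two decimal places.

C ≈ 0.46

ΣQ_DR = 529.0 m³/s; V = ΣQ_DR·Δt = 1.904 × 10^6 m³.
Runoff depth d = V / A = 11.27 mm.
C = d / P = 11.27 / 24.4 = 0.46.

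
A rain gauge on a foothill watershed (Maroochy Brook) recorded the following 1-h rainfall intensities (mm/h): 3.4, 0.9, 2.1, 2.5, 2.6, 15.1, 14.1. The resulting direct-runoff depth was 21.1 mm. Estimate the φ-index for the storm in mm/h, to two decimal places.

φ ≈ 4.05 mm/h

Only the 2 blocks with intensity above φ contribute runoff: 15.1, 14.1 mm/h.
Σ(I−φ)·Δt = d  ⇒  (15.1+14.1 − 2φ)·1 = 21.1
φ = (29.20 − 21.1/1) / 2 = 4.05 mm/h.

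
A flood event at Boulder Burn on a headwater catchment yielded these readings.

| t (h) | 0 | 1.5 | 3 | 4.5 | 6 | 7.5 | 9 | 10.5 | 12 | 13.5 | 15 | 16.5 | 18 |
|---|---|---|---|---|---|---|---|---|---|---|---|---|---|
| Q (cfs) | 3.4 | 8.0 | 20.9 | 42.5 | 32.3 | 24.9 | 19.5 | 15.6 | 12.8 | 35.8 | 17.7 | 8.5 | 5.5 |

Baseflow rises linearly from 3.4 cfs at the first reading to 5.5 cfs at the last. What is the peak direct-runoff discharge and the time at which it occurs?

Q_p = 38.58 cfs at t = 4.5 h

Subtracting baseflow gives direct-runoff ordinates: 0.00, 4.42, 17.15, 38.58, 28.20, 20.62, 15.05, 10.97, 8.00, 30.82, 12.55, 3.17, 0.00 cfs.
The maximum is 38.58 cfs, occurring at the reading for t = 4.5 h.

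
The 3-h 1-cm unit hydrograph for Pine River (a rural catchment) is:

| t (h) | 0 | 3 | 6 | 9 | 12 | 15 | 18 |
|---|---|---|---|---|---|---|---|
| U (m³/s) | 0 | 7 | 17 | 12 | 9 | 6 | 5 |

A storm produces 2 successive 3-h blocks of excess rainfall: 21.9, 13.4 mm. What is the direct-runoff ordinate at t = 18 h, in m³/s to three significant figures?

Q ≈ 19.0 m³/s

By discrete convolution, Q_j = Σ (P_i / 10 mm) · U_{j−i}.
At t = 18 h (j=6): Q = (21.9/10)·5 + (13.4/10)·6 = 19.0 m³/s.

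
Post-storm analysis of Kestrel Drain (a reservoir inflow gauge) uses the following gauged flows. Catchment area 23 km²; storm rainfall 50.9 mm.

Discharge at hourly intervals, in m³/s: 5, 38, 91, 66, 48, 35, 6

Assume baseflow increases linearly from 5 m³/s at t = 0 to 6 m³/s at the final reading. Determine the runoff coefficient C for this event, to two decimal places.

C ≈ 0.77

ΣQ_DR = 250.5 m³/s; V = ΣQ_DR·Δt = 9.018 × 10^5 m³.
Runoff depth d = V / A = 39.21 mm.
C = d / P = 39.21 / 50.9 = 0.77.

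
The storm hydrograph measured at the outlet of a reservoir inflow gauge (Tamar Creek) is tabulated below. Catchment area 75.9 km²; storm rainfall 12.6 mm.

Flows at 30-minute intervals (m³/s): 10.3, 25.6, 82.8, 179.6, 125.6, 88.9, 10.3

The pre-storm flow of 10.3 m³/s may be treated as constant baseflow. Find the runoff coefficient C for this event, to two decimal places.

C ≈ 0.85

ΣQ_DR = 451.0 m³/s; V = ΣQ_DR·Δt = 8.118 × 10^5 m³.
Runoff depth d = V / A = 10.70 mm.
C = d / P = 10.70 / 12.6 = 0.85.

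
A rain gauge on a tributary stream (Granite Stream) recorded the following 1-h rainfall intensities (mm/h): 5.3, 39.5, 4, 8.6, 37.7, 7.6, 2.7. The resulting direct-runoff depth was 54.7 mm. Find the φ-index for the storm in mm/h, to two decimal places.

φ ≈ 11.25 mm/h

Only the 2 blocks with intensity above φ contribute runoff: 39.5, 37.7 mm/h.
Σ(I−φ)·Δt = d  ⇒  (39.5+37.7 − 2φ)·1 = 54.7
φ = (77.20 − 54.7/1) / 2 = 11.25 mm/h.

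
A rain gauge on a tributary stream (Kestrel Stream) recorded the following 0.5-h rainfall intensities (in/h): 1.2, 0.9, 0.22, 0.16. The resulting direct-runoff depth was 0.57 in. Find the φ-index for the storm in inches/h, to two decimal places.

φ ≈ 0.48 in/h

Only the 2 blocks with intensity above φ contribute runoff: 1.2, 0.9 in/h.
Σ(I−φ)·Δt = d  ⇒  (1.2+0.9 − 2φ)·0.5 = 0.57
φ = (2.100 − 0.57/0.5) / 2 = 0.48 in/h.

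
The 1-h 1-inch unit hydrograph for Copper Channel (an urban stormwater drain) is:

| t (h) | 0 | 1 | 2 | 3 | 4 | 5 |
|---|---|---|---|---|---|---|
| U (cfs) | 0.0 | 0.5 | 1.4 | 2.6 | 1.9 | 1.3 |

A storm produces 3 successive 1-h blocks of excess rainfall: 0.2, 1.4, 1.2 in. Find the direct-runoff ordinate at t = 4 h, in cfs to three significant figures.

By discrete convolution, Q_j = Σ (P_i / 1 in) · U_{j−i}.
At t = 4 h (j=4): Q = (0.2/1)·1.9 + (1.4/1)·2.6 + (1.2/1)·1.4 = 5.70 cfs.

Q ≈ 5.70 cfs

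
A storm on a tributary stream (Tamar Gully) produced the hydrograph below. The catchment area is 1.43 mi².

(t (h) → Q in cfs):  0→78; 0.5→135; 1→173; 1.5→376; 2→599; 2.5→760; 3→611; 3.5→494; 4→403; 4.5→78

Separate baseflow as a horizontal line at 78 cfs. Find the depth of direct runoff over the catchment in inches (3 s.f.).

d ≈ 1.59 in

Direct runoff: 0.0, 57.0, 95.0, 298.0, 521.0, 682.0, 533.0, 416.0, 325.0, 0.0 cfs; ΣQ_DR = 2927 cfs.
V = ΣQ_DR · Δt = 2927 × 1800 s = 5.269 × 10^6 ft³.
Over A = 1.43 mi², depth = V / A = 1.59 in.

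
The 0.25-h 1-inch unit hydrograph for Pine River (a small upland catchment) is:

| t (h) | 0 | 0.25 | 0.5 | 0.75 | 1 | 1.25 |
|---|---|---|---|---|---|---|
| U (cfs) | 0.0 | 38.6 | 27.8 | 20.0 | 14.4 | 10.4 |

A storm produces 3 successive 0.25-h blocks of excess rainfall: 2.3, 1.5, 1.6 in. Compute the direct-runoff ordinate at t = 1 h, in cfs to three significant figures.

Q ≈ 108 cfs

By discrete convolution, Q_j = Σ (P_i / 1 in) · U_{j−i}.
At t = 1 h (j=4): Q = (2.3/1)·14.4 + (1.5/1)·20.0 + (1.6/1)·27.8 = 108 cfs.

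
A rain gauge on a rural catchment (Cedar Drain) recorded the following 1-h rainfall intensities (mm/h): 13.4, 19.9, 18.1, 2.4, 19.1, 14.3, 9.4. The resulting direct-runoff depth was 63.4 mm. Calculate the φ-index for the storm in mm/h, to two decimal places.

Only the 6 blocks with intensity above φ contribute runoff: 13.4, 19.9, 18.1, 19.1, 14.3, 9.4 mm/h.
Σ(I−φ)·Δt = d  ⇒  (13.4+19.9+18.1+19.1+14.3+9.4 − 6φ)·1 = 63.4
φ = (94.20 − 63.4/1) / 6 = 5.13 mm/h.

φ ≈ 5.13 mm/h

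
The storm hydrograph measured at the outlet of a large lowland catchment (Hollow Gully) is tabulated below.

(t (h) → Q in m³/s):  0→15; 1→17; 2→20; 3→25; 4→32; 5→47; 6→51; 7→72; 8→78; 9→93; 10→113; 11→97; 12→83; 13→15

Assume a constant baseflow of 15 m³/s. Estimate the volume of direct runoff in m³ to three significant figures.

V ≈ 1.97 × 10^6 m³

Direct-runoff ordinates (Q − Q_b): 0.0, 2.0, 5.0, 10.0, 17.0, 32.0, 36.0, 57.0, 63.0, 78.0, 98.0, 82.0, 68.0, 0.0 m³/s.
ΣQ_DR = 548.0 m³/s.
With Δt = 1 h = 3600 s, V = ΣQ_DR · Δt = 548.0 × 3600 = 1.97 × 10^6 m³.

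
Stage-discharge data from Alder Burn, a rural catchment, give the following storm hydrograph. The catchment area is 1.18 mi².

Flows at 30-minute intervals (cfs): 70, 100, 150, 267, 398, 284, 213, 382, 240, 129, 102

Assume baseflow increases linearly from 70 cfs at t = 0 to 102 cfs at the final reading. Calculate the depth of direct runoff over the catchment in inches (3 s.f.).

d ≈ 0.912 in

Direct runoff: 0.00, 26.80, 73.60, 187.40, 315.20, 198.00, 123.80, 289.60, 144.40, 30.20, 0.00 cfs; ΣQ_DR = 1389 cfs.
V = ΣQ_DR · Δt = 1389 × 1800 s = 2.500 × 10^6 ft³.
Over A = 1.18 mi², depth = V / A = 0.912 in.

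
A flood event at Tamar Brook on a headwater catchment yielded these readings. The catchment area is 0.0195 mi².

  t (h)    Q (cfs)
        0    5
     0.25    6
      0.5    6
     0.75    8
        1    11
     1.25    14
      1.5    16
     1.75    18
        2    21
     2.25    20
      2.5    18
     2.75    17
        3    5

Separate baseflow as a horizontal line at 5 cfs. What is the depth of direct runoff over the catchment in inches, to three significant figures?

d ≈ 1.99 in

Direct runoff: 0.0, 1.0, 1.0, 3.0, 6.0, 9.0, 11.0, 13.0, 16.0, 15.0, 13.0, 12.0, 0.0 cfs; ΣQ_DR = 100.0 cfs.
V = ΣQ_DR · Δt = 100.0 × 900 s = 90000 ft³.
Over A = 0.0195 mi², depth = V / A = 1.99 in.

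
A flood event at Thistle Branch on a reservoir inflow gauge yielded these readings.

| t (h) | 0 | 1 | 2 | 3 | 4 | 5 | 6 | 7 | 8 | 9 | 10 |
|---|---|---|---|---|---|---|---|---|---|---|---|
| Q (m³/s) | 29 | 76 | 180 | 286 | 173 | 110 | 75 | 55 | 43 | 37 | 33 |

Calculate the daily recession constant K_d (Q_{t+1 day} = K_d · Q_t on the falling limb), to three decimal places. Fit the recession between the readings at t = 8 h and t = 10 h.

K_d ≈ 0.042

Between t = 8 h and t = 10 h the flow falls from 43 to 33 m³/s over 2×1 h = 2 h.
Per-interval ratio K = (33/43)^(1/2) = 0.8760; K_d = K^(24/1) = 0.042.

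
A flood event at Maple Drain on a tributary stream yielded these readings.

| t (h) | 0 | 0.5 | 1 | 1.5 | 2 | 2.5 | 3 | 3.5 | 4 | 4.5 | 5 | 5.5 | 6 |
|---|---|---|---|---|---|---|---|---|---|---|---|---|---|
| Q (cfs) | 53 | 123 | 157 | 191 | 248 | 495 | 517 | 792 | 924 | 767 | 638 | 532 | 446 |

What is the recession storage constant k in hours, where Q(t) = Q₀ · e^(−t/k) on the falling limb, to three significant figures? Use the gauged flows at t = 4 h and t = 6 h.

On the falling limb, Q drops from 924 to 446 cfs between t = 4 h and t = 6 h (Δt = 2 h).
k = −Δt / ln(Q₂/Q₁) = −2 / ln(446/924) = 2.75 h.

k ≈ 2.75 h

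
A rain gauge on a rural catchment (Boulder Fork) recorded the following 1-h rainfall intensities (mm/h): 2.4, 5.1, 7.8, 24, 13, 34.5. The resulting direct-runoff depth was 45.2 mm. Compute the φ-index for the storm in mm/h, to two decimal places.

φ ≈ 8.77 mm/h

Only the 3 blocks with intensity above φ contribute runoff: 24, 13, 34.5 mm/h.
Σ(I−φ)·Δt = d  ⇒  (24+13+34.5 − 3φ)·1 = 45.2
φ = (71.50 − 45.2/1) / 3 = 8.77 mm/h.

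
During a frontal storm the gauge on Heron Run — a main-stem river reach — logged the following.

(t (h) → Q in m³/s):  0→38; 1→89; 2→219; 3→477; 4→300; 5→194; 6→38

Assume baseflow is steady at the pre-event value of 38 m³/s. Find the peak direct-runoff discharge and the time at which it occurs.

Subtracting baseflow gives direct-runoff ordinates: 0.0, 51.0, 181.0, 439.0, 262.0, 156.0, 0.0 m³/s.
The maximum is 439.0 m³/s, occurring at the reading for t = 3 h.

Q_p = 439.0 m³/s at t = 3 h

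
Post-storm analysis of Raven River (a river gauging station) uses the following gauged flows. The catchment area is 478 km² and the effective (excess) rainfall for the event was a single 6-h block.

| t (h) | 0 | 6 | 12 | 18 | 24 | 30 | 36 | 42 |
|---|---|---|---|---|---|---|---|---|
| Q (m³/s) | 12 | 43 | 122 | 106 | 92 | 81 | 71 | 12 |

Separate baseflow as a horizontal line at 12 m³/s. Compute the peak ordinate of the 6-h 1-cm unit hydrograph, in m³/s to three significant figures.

U_p ≈ 54.9 m³/s

Direct runoff: 0.0, 31.0, 110.0, 94.0, 80.0, 69.0, 59.0, 0.0 m³/s; ΣQ_DR = 443.0 m³/s, peak = 110.0 m³/s.
Runoff depth d = ΣQ_DR·Δt / A = 443.0 × 21600 / (478 km²) = 20.02 mm.
The 1-cm UH is the DRH scaled by (10 mm)/d, so U_p = 110.0 × 10/20.02 = 54.9 m³/s.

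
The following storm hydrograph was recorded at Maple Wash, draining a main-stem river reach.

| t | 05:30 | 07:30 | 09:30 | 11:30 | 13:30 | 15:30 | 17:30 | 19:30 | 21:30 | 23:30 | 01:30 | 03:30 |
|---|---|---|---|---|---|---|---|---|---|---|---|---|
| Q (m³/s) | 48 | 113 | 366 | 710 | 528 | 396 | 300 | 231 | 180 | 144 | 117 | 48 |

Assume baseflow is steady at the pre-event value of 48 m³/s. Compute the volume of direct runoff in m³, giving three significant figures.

Direct-runoff ordinates (Q − Q_b): 0.0, 65.0, 318.0, 662.0, 480.0, 348.0, 252.0, 183.0, 132.0, 96.0, 69.0, 0.0 m³/s.
ΣQ_DR = 2605 m³/s.
With Δt = 2 h = 7200 s, V = ΣQ_DR · Δt = 2605 × 7200 = 1.88 × 10^7 m³.

V ≈ 1.88 × 10^7 m³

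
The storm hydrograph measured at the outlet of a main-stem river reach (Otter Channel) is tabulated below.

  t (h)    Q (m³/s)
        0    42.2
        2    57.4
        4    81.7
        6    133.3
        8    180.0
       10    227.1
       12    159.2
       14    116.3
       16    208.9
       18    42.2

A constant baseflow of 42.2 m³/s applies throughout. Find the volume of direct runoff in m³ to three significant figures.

Direct-runoff ordinates (Q − Q_b): 0.0, 15.2, 39.5, 91.1, 137.8, 184.9, 117.0, 74.1, 166.7, 0.0 m³/s.
ΣQ_DR = 826.3 m³/s.
With Δt = 2 h = 7200 s, V = ΣQ_DR · Δt = 826.3 × 7200 = 5.95 × 10^6 m³.

V ≈ 5.95 × 10^6 m³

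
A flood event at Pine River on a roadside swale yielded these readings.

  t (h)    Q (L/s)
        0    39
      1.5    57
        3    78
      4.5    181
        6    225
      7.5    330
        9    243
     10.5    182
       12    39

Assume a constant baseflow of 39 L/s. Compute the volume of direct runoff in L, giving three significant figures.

Direct-runoff ordinates (Q − Q_b): 0.0, 18.0, 39.0, 142.0, 186.0, 291.0, 204.0, 143.0, 0.0 L/s.
ΣQ_DR = 1023 L/s.
With Δt = 1.5 h = 5400 s, V = ΣQ_DR · Δt = 1023 × 5400 = 5.52 × 10^6 L.

V ≈ 5.52 × 10^6 L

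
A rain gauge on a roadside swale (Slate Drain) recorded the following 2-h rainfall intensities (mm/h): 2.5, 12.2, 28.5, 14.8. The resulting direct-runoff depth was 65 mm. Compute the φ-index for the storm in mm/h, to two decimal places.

φ ≈ 7.67 mm/h

Only the 3 blocks with intensity above φ contribute runoff: 12.2, 28.5, 14.8 mm/h.
Σ(I−φ)·Δt = d  ⇒  (12.2+28.5+14.8 − 3φ)·2 = 65
φ = (55.50 − 65/2) / 3 = 7.67 mm/h.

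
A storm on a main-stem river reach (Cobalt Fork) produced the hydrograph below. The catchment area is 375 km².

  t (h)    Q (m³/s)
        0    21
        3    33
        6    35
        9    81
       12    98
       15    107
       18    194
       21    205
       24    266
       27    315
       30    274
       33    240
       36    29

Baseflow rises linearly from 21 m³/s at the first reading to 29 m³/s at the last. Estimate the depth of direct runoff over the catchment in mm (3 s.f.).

Direct runoff: 0.00, 11.33, 12.67, 58.00, 74.33, 82.67, 169.00, 179.33, 239.67, 288.00, 246.33, 211.67, 0.00 m³/s; ΣQ_DR = 1573 m³/s.
V = ΣQ_DR · Δt = 1573 × 10800 s = 1.699 × 10^7 m³.
Over A = 375 km², depth = V / A = 45.3 mm.

d ≈ 45.3 mm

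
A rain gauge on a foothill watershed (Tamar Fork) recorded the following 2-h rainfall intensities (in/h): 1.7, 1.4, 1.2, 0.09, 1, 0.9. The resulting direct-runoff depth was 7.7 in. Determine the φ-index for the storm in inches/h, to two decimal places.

Only the 5 blocks with intensity above φ contribute runoff: 1.7, 1.4, 1.2, 1, 0.9 in/h.
Σ(I−φ)·Δt = d  ⇒  (1.7+1.4+1.2+1+0.9 − 5φ)·2 = 7.7
φ = (6.200 − 7.7/2) / 5 = 0.47 in/h.

φ ≈ 0.47 in/h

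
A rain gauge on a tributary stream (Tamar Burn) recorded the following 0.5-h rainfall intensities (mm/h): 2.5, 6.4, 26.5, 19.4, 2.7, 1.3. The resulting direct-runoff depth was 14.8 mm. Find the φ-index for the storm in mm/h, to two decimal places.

Only the 2 blocks with intensity above φ contribute runoff: 26.5, 19.4 mm/h.
Σ(I−φ)·Δt = d  ⇒  (26.5+19.4 − 2φ)·0.5 = 14.8
φ = (45.90 − 14.8/0.5) / 2 = 8.15 mm/h.

φ ≈ 8.15 mm/h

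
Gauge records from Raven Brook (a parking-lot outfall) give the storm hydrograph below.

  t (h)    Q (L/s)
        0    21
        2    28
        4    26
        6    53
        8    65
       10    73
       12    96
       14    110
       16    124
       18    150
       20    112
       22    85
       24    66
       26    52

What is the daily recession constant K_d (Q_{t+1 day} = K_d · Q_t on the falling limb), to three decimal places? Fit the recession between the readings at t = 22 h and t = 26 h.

Between t = 22 h and t = 26 h the flow falls from 85 to 52 L/s over 2×2 h = 4 h.
Per-interval ratio K = (52/85)^(1/2) = 0.7822; K_d = K^(24/2) = 0.052.

K_d ≈ 0.052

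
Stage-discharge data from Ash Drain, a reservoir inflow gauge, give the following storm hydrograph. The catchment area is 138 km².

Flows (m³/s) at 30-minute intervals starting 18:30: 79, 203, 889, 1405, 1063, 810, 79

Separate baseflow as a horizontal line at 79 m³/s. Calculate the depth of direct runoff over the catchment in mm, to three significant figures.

d ≈ 51.8 mm

Direct runoff: 0.0, 124.0, 810.0, 1326.0, 984.0, 731.0, 0.0 m³/s; ΣQ_DR = 3975 m³/s.
V = ΣQ_DR · Δt = 3975 × 1800 s = 7.155 × 10^6 m³.
Over A = 138 km², depth = V / A = 51.8 mm.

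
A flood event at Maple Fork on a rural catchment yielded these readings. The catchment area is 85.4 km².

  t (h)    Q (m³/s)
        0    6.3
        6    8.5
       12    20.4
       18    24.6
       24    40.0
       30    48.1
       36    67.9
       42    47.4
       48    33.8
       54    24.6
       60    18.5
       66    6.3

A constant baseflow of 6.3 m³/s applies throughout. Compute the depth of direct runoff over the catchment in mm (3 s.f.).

d ≈ 68.5 mm

Direct runoff: 0.0, 2.2, 14.1, 18.3, 33.7, 41.8, 61.6, 41.1, 27.5, 18.3, 12.2, 0.0 m³/s; ΣQ_DR = 270.8 m³/s.
V = ΣQ_DR · Δt = 270.8 × 21600 s = 5.849 × 10^6 m³.
Over A = 85.4 km², depth = V / A = 68.5 mm.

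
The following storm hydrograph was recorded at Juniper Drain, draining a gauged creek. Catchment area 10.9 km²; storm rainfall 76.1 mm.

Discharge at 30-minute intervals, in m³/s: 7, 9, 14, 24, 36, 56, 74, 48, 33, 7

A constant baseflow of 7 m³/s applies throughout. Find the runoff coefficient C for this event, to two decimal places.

ΣQ_DR = 238.0 m³/s; V = ΣQ_DR·Δt = 4.284 × 10^5 m³.
Runoff depth d = V / A = 39.30 mm.
C = d / P = 39.30 / 76.1 = 0.52.

C ≈ 0.52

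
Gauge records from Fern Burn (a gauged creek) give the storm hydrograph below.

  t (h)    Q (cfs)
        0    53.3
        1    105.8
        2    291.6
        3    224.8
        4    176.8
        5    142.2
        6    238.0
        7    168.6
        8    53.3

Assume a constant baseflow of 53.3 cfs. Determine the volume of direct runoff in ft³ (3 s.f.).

V ≈ 3.51 × 10^6 ft³

Direct-runoff ordinates (Q − Q_b): 0.0, 52.5, 238.3, 171.5, 123.5, 88.9, 184.7, 115.3, 0.0 cfs.
ΣQ_DR = 974.7 cfs.
With Δt = 1 h = 3600 s, V = ΣQ_DR · Δt = 974.7 × 3600 = 3.51 × 10^6 ft³.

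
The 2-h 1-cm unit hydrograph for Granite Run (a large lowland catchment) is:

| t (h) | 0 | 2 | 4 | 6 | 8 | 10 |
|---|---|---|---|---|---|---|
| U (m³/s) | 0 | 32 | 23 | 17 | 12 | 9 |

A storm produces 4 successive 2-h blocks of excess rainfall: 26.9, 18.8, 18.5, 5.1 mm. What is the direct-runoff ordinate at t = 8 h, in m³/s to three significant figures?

By discrete convolution, Q_j = Σ (P_i / 10 mm) · U_{j−i}.
At t = 8 h (j=4): Q = (26.9/10)·12 + (18.8/10)·17 + (18.5/10)·23 + (5.1/10)·32 = 123 m³/s.

Q ≈ 123 m³/s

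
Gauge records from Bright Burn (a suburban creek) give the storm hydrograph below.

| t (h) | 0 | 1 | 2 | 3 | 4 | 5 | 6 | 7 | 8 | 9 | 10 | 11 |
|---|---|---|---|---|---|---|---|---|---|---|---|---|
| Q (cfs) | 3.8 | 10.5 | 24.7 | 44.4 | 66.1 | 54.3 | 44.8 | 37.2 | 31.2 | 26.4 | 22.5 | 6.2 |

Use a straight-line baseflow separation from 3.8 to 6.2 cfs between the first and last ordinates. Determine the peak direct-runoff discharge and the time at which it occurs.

Q_p = 61.43 cfs at t = 4 h

Subtracting baseflow gives direct-runoff ordinates: 0.00, 6.48, 20.46, 39.95, 61.43, 49.41, 39.69, 31.87, 25.65, 20.64, 16.52, 0.00 cfs.
The maximum is 61.43 cfs, occurring at the reading for t = 4 h.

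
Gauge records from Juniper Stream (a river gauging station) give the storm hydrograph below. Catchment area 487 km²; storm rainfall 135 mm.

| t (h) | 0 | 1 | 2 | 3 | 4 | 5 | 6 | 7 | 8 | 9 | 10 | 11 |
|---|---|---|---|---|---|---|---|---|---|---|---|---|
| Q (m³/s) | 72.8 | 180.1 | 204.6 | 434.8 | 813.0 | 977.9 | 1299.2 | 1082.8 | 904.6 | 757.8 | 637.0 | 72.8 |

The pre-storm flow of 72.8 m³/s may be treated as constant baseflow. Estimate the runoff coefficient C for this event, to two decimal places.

ΣQ_DR = 6564 m³/s; V = ΣQ_DR·Δt = 2.363 × 10^7 m³.
Runoff depth d = V / A = 48.52 mm.
C = d / P = 48.52 / 135 = 0.36.

C ≈ 0.36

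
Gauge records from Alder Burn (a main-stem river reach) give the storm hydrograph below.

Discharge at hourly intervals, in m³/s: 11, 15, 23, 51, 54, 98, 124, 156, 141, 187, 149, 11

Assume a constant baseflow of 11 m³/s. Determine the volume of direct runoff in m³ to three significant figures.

Direct-runoff ordinates (Q − Q_b): 0.0, 4.0, 12.0, 40.0, 43.0, 87.0, 113.0, 145.0, 130.0, 176.0, 138.0, 0.0 m³/s.
ΣQ_DR = 888.0 m³/s.
With Δt = 1 h = 3600 s, V = ΣQ_DR · Δt = 888.0 × 3600 = 3.20 × 10^6 m³.

V ≈ 3.20 × 10^6 m³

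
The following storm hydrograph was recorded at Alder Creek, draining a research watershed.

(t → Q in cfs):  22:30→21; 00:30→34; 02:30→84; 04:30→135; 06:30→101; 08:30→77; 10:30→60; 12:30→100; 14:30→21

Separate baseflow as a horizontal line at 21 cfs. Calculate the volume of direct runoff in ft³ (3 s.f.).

Direct-runoff ordinates (Q − Q_b): 0.0, 13.0, 63.0, 114.0, 80.0, 56.0, 39.0, 79.0, 0.0 cfs.
ΣQ_DR = 444.0 cfs.
With Δt = 2 h = 7200 s, V = ΣQ_DR · Δt = 444.0 × 7200 = 3.20 × 10^6 ft³.

V ≈ 3.20 × 10^6 ft³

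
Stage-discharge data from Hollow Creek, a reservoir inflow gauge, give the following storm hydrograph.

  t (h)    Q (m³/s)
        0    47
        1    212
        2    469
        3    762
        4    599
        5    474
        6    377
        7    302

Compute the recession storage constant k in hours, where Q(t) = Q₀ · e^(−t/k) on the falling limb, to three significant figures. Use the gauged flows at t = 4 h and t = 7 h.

k ≈ 4.38 h

On the falling limb, Q drops from 599 to 302 m³/s between t = 4 h and t = 7 h (Δt = 3 h).
k = −Δt / ln(Q₂/Q₁) = −3 / ln(302/599) = 4.38 h.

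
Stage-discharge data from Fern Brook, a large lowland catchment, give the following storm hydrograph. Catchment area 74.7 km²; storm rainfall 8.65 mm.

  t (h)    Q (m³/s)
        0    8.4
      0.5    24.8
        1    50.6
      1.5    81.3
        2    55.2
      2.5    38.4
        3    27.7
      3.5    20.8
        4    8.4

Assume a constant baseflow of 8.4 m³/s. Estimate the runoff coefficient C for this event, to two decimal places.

C ≈ 0.67

ΣQ_DR = 240.0 m³/s; V = ΣQ_DR·Δt = 4.320 × 10^5 m³.
Runoff depth d = V / A = 5.783 mm.
C = d / P = 5.783 / 8.65 = 0.67.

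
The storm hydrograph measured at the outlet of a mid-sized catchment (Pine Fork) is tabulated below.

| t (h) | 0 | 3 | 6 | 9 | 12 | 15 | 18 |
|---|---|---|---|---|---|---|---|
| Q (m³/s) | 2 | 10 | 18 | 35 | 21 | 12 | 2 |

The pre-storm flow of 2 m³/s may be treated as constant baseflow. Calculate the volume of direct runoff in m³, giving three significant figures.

V ≈ 9.29 × 10^5 m³

Direct-runoff ordinates (Q − Q_b): 0.0, 8.0, 16.0, 33.0, 19.0, 10.0, 0.0 m³/s.
ΣQ_DR = 86.00 m³/s.
With Δt = 3 h = 10800 s, V = ΣQ_DR · Δt = 86.00 × 10800 = 9.29 × 10^5 m³.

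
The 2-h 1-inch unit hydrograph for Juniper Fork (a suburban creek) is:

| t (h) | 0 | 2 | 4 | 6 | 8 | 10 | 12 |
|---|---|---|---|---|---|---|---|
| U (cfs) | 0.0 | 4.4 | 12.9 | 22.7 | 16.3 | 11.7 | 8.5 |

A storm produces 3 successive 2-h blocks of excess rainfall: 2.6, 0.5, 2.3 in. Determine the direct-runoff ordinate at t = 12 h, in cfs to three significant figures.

Q ≈ 65.4 cfs

By discrete convolution, Q_j = Σ (P_i / 1 in) · U_{j−i}.
At t = 12 h (j=6): Q = (2.6/1)·8.5 + (0.5/1)·11.7 + (2.3/1)·16.3 = 65.4 cfs.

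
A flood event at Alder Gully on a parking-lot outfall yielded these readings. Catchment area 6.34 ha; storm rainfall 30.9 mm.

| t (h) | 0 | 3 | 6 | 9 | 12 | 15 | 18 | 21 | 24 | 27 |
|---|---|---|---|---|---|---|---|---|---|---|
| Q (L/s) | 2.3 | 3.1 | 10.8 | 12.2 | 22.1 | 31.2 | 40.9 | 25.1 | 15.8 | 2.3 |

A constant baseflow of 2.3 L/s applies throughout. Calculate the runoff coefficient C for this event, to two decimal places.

C ≈ 0.79

ΣQ_DR = 142.8 L/s; V = ΣQ_DR·Δt = 1.542 × 10^6 L.
Runoff depth d = V / A = 24.33 mm.
C = d / P = 24.33 / 30.9 = 0.79.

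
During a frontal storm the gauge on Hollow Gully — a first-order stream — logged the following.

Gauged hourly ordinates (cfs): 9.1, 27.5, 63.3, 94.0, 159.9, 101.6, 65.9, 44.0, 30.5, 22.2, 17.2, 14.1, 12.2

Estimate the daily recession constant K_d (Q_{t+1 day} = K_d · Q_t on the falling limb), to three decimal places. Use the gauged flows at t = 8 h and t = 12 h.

Between t = 8 h and t = 12 h the flow falls from 30.5 to 12.2 cfs over 4×1 h = 4 h.
Per-interval ratio K = (12.2/30.5)^(1/4) = 0.7953; K_d = K^(24/1) = 0.004.

K_d ≈ 0.004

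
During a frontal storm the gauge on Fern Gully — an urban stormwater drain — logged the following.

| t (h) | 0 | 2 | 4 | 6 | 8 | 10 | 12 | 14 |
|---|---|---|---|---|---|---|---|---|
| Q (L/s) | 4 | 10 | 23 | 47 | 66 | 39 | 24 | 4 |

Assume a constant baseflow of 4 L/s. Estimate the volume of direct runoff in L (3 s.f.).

Direct-runoff ordinates (Q − Q_b): 0.0, 6.0, 19.0, 43.0, 62.0, 35.0, 20.0, 0.0 L/s.
ΣQ_DR = 185.0 L/s.
With Δt = 2 h = 7200 s, V = ΣQ_DR · Δt = 185.0 × 7200 = 1.33 × 10^6 L.

V ≈ 1.33 × 10^6 L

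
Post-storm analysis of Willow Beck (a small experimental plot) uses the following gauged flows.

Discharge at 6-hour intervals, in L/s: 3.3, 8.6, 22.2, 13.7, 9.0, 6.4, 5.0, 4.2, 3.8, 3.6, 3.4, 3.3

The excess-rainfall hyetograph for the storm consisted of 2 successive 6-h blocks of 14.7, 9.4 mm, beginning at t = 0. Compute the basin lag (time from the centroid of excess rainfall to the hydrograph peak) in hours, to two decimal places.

Centroid of excess rainfall: t_c = Σ P_i·t̄_i / ΣP_i = 5.3402 h (block centres at 3, 9 h).
Hydrograph peak occurs at t = 12 h, so basin lag t_L = 12 − 5.3402 = 6.66 h.

t_L ≈ 6.66 h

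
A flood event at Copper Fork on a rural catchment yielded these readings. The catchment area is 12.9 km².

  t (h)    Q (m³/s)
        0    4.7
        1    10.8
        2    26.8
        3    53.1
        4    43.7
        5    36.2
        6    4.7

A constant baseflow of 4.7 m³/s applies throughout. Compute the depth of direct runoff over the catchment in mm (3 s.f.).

d ≈ 41.1 mm

Direct runoff: 0.0, 6.1, 22.1, 48.4, 39.0, 31.5, 0.0 m³/s; ΣQ_DR = 147.1 m³/s.
V = ΣQ_DR · Δt = 147.1 × 3600 s = 5.296 × 10^5 m³.
Over A = 12.9 km², depth = V / A = 41.1 mm.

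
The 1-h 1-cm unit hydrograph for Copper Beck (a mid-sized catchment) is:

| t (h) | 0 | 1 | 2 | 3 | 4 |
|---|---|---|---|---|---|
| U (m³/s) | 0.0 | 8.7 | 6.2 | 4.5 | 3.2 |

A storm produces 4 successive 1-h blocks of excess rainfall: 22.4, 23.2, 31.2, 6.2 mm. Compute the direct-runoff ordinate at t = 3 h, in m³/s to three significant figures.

By discrete convolution, Q_j = Σ (P_i / 10 mm) · U_{j−i}.
At t = 3 h (j=3): Q = (22.4/10)·4.5 + (23.2/10)·6.2 + (31.2/10)·8.7 + (6.2/10)·0.0 = 51.6 m³/s.

Q ≈ 51.6 m³/s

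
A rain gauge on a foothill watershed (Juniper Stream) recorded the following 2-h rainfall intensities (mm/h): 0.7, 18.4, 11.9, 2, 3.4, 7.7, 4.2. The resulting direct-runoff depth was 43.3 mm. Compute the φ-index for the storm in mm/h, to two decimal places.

Only the 3 blocks with intensity above φ contribute runoff: 18.4, 11.9, 7.7 mm/h.
Σ(I−φ)·Δt = d  ⇒  (18.4+11.9+7.7 − 3φ)·2 = 43.3
φ = (38.00 − 43.3/2) / 3 = 5.45 mm/h.

φ ≈ 5.45 mm/h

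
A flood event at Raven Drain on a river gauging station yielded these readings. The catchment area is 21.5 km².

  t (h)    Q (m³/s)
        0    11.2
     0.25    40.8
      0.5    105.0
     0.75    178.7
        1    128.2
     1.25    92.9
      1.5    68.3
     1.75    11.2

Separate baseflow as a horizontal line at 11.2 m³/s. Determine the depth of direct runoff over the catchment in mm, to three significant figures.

Direct runoff: 0.0, 29.6, 93.8, 167.5, 117.0, 81.7, 57.1, 0.0 m³/s; ΣQ_DR = 546.7 m³/s.
V = ΣQ_DR · Δt = 546.7 × 900 s = 4.920 × 10^5 m³.
Over A = 21.5 km², depth = V / A = 22.9 mm.

d ≈ 22.9 mm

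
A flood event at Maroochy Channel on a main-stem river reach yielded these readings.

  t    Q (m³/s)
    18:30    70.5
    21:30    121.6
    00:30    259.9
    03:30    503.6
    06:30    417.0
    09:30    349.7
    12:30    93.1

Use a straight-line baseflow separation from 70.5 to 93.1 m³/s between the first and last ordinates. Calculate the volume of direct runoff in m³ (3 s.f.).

Direct-runoff ordinates (Q − Q_b): 0.00, 47.33, 181.87, 421.80, 331.43, 260.37, 0.00 m³/s.
ΣQ_DR = 1243 m³/s.
With Δt = 3 h = 10800 s, V = ΣQ_DR · Δt = 1243 × 10800 = 1.34 × 10^7 m³.

V ≈ 1.34 × 10^7 m³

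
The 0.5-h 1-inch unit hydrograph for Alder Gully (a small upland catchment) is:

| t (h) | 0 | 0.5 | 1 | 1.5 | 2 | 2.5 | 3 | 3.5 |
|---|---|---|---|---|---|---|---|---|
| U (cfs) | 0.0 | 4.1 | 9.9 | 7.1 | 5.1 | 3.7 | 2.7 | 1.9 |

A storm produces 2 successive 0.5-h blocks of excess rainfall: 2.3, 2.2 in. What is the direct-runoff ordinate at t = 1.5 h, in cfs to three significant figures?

By discrete convolution, Q_j = Σ (P_i / 1 in) · U_{j−i}.
At t = 1.5 h (j=3): Q = (2.3/1)·7.1 + (2.2/1)·9.9 = 38.1 cfs.

Q ≈ 38.1 cfs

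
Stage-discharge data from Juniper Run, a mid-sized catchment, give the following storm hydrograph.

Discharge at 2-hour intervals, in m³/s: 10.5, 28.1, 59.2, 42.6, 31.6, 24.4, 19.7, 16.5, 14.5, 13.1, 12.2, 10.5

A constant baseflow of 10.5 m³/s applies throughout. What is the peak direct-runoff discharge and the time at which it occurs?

Subtracting baseflow gives direct-runoff ordinates: 0.0, 17.6, 48.7, 32.1, 21.1, 13.9, 9.2, 6.0, 4.0, 2.6, 1.7, 0.0 m³/s.
The maximum is 48.7 m³/s, occurring at the reading for t = 4 h.

Q_p = 48.7 m³/s at t = 4 h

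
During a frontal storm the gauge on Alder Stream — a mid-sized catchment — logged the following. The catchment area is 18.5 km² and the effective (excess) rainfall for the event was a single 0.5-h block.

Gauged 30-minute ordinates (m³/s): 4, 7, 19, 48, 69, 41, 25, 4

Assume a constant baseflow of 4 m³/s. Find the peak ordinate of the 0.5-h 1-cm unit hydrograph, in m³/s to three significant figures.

U_p ≈ 36.1 m³/s

Direct runoff: 0.0, 3.0, 15.0, 44.0, 65.0, 37.0, 21.0, 0.0 m³/s; ΣQ_DR = 185.0 m³/s, peak = 65.0 m³/s.
Runoff depth d = ΣQ_DR·Δt / A = 185.0 × 1800 / (18.5 km²) = 18.00 mm.
The 1-cm UH is the DRH scaled by (10 mm)/d, so U_p = 65.0 × 10/18.00 = 36.1 m³/s.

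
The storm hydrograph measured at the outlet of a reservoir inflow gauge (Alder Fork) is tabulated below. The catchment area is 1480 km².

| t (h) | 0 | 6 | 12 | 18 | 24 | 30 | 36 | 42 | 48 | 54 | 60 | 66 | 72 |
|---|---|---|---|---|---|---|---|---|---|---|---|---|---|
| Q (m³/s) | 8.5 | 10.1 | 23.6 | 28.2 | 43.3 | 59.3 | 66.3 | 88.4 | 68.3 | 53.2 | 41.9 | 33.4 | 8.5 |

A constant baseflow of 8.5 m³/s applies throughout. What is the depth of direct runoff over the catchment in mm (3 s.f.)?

Direct runoff: 0.0, 1.6, 15.1, 19.7, 34.8, 50.8, 57.8, 79.9, 59.8, 44.7, 33.4, 24.9, 0.0 m³/s; ΣQ_DR = 422.5 m³/s.
V = ΣQ_DR · Δt = 422.5 × 21600 s = 9.126 × 10^6 m³.
Over A = 1480 km², depth = V / A = 6.17 mm.

d ≈ 6.17 mm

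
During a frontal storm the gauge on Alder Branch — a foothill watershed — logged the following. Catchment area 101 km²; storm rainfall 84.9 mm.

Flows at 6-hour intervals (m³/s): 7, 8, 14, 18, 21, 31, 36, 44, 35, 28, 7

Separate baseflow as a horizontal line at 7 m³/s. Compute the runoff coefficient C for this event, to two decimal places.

ΣQ_DR = 172.0 m³/s; V = ΣQ_DR·Δt = 3.715 × 10^6 m³.
Runoff depth d = V / A = 36.78 mm.
C = d / P = 36.78 / 84.9 = 0.43.

C ≈ 0.43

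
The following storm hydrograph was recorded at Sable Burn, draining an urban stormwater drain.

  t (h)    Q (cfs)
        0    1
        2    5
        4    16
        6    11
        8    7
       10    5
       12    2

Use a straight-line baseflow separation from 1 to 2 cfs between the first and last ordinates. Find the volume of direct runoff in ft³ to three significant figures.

Direct-runoff ordinates (Q − Q_b): 0.00, 3.83, 14.67, 9.50, 5.33, 3.17, 0.00 cfs.
ΣQ_DR = 36.50 cfs.
With Δt = 2 h = 7200 s, V = ΣQ_DR · Δt = 36.50 × 7200 = 2.63 × 10^5 ft³.

V ≈ 2.63 × 10^5 ft³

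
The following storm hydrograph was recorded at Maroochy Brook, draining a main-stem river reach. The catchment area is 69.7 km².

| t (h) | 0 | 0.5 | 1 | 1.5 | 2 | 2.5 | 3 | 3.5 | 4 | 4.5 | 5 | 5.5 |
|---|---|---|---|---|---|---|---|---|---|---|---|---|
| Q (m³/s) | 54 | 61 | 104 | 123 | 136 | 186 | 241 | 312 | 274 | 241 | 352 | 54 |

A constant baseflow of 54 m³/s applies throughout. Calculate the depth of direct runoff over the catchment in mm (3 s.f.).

Direct runoff: 0.0, 7.0, 50.0, 69.0, 82.0, 132.0, 187.0, 258.0, 220.0, 187.0, 298.0, 0.0 m³/s; ΣQ_DR = 1490 m³/s.
V = ΣQ_DR · Δt = 1490 × 1800 s = 2.682 × 10^6 m³.
Over A = 69.7 km², depth = V / A = 38.5 mm.

d ≈ 38.5 mm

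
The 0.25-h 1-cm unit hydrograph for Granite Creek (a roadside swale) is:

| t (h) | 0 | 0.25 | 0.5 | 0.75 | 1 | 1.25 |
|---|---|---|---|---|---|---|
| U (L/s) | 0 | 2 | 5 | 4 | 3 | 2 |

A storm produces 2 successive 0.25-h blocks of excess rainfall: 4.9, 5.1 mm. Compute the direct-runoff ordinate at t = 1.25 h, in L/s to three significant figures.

Q ≈ 2.51 L/s

By discrete convolution, Q_j = Σ (P_i / 10 mm) · U_{j−i}.
At t = 1.25 h (j=5): Q = (4.9/10)·2 + (5.1/10)·3 = 2.51 L/s.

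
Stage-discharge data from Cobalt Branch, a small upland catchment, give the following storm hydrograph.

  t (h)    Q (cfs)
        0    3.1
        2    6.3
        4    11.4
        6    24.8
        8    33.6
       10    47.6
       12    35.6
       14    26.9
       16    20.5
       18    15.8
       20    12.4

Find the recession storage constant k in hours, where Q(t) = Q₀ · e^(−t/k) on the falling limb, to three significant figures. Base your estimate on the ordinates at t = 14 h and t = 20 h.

k ≈ 7.75 h

On the falling limb, Q drops from 26.9 to 12.4 cfs between t = 14 h and t = 20 h (Δt = 6 h).
k = −Δt / ln(Q₂/Q₁) = −6 / ln(12.4/26.9) = 7.75 h.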